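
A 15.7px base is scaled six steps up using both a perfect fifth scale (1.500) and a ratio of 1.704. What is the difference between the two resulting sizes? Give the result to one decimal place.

205.5px

Perfect fifth: 15.7 × 1.500⁶ = 178.833px
At 1.704: 15.7 × 1.704⁶ = 384.341px
Difference: 384.341 − 178.833 = 205.508px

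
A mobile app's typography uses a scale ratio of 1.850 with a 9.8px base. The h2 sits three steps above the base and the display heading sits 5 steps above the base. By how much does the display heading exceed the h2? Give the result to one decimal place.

150.3px

Step 3: 9.8 × 1.850³ = 62.050px
Step 5: 9.8 × 1.850⁵ = 212.366px
Difference: 212.366 − 62.050 = 150.316px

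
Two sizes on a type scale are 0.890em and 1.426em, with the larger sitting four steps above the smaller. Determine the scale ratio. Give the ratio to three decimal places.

The ratio satisfies 0.890 × r⁴ = 1.426, so r = (1.426 / 0.890)^(1/4).
r = 1.6022^(1/4) ≈ 1.1251

1.125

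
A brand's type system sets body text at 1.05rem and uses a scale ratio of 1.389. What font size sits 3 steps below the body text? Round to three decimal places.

0.392rem

Each step on a modular scale multiplies by the ratio, so the size n steps from the base is base × ratioⁿ.
1.05 ÷ 1.389³ = 1.05 ÷ 2.67983 ≈ 0.392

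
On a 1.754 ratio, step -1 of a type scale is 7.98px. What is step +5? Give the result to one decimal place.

The gap is 5 − (-1) = 6 steps, so the factor is 1.754^6.
7.98 × 1.754⁶ = 7.98 × 29.11907 ≈ 232.370

232.4px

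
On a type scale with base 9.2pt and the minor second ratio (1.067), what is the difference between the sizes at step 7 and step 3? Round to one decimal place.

Step 3: 9.2 × 1.067³ = 11.176pt
Step 7: 9.2 × 1.067⁷ = 14.486pt
Difference: 14.486 − 11.176 = 3.310pt

3.3pt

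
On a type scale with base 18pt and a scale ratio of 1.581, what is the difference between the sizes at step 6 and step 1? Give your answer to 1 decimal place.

Step 1: 18.0 × 1.581 = 28.458pt
Step 6: 18.0 × 1.581⁶ = 281.102pt
Difference: 281.102 − 28.458 = 252.644pt

252.6pt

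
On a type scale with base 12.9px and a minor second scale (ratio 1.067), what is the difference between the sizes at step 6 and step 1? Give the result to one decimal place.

Step 1: 12.9 × 1.067 = 13.764px
Step 6: 12.9 × 1.067⁶ = 19.036px
Difference: 19.036 − 13.764 = 5.272px

5.3px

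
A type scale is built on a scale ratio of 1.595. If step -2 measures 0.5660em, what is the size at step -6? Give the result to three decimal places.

Moving from step -2 to step -6 is 4 steps down, so divide by r⁴.
0.5660 ÷ 1.595⁴ = 0.5660 ÷ 6.47206 ≈ 0.087

0.087em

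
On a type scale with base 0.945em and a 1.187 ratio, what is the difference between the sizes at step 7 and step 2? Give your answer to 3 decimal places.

1.806em

Step 2: 0.945 × 1.187² = 1.33148em
Step 7: 0.945 × 1.187⁷ = 3.13752em
Difference: 3.13752 − 1.33148 = 1.80604em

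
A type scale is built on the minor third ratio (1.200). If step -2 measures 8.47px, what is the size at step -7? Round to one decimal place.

3.4px

The gap is -7 − (-2) = -5 steps, so the factor is 1.200^-5.
8.47 ÷ 1.200⁵ = 8.47 ÷ 2.48832 ≈ 3.404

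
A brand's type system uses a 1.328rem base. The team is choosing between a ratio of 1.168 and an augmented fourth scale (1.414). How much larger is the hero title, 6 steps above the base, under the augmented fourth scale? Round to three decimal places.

At 1.168: 1.328 × 1.168⁶ = 3.37175rem
Augmented fourth: 1.328 × 1.414⁶ = 10.61438rem
Difference: 10.61438 − 3.37175 = 7.24263rem

7.243rem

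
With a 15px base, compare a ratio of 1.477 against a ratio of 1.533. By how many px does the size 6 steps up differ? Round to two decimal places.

At 1.477: 15.0 × 1.477⁶ = 155.7307px
At 1.533: 15.0 × 1.533⁶ = 194.6902px
Difference: 194.6902 − 155.7307 = 38.9595px

38.96px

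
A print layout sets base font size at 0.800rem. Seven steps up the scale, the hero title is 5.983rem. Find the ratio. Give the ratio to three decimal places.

1.333

r⁷ = 5.983 / 0.800, so r = (5.983/0.800)^(1/7).
r = 7.4787^(1/7) ≈ 1.3330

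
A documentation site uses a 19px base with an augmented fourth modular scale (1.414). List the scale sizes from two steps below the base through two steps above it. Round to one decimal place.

Step -2: 19.0 ÷ 1.414² = 9.5
Step -1: 19.0 ÷ 1.414 = 13.4
Step 0: 19px
Step 1: 19.0 × 1.414 = 26.9
Step 2: 19.0 × 1.414² = 38.0

9.5px, 13.4px, 19.0px, 26.9px, 38.0px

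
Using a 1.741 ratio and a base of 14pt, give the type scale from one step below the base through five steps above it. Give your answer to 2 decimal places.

Step -1: 14.0 ÷ 1.741 = 8.04
Step 0: 14pt
Step 1: 14.0 × 1.741 = 24.37
Step 2: 14.0 × 1.741² = 42.44
Step 3: 14.0 × 1.741³ = 73.88
Step 4: 14.0 × 1.741⁴ = 128.62
Step 5: 14.0 × 1.741⁵ = 223.93

8.04pt, 14.00pt, 24.37pt, 42.44pt, 73.88pt, 128.62pt, 223.93pt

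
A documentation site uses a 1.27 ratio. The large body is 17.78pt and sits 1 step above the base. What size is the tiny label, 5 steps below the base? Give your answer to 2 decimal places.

The gap is -5 − (1) = -6 steps, so the factor is 1.27^-6.
17.78 ÷ 1.27⁶ = 17.78 ÷ 4.19587 ≈ 4.237

4.24pt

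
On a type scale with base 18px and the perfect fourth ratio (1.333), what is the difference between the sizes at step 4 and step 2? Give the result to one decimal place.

24.8px

Step 2: 18.0 × 1.333² = 31.984px
Step 4: 18.0 × 1.333⁴ = 56.832px
Difference: 56.832 − 31.984 = 24.848px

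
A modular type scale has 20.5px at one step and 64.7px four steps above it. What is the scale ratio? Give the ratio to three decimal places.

r⁴ = 64.7 / 20.5, so r = (64.7/20.5)^(1/4).
r = 3.1561^(1/4) ≈ 1.3329

1.333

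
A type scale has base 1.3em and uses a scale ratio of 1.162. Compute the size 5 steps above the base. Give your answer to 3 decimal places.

Every step multiplies by the scale ratio.
1.3 × 1.162⁵ = 1.3 × 2.11851 ≈ 2.754

2.754em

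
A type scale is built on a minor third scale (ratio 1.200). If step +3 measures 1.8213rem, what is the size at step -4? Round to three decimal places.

Moving from step +3 to step -4 is 7 steps down, so divide by r⁷.
1.8213 ÷ 1.200⁷ = 1.8213 ÷ 3.58318 ≈ 0.508

0.508rem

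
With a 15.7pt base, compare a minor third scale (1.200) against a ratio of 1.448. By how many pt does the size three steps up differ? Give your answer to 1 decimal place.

20.5pt

Minor third: 15.7 × 1.200³ = 27.130pt
At 1.448: 15.7 × 1.448³ = 47.666pt
Difference: 47.666 − 27.130 = 20.536pt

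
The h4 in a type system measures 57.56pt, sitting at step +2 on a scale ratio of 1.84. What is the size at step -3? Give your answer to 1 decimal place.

2.7pt

The gap is -3 − (2) = -5 steps, so the factor is 1.84^-5.
57.56 ÷ 1.84⁵ = 57.56 ÷ 21.09061 ≈ 2.729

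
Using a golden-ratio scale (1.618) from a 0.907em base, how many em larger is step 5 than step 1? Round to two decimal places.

Step 1: 0.907 × 1.618 = 1.4675em
Step 5: 0.907 × 1.618⁵ = 10.0577em
Difference: 10.0577 − 1.4675 = 8.5902em

8.59em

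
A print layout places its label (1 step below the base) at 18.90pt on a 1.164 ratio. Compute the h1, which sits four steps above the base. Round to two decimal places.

40.39pt

18.90 × 1.164⁵ = 18.90 × 2.13681 ≈ 40.386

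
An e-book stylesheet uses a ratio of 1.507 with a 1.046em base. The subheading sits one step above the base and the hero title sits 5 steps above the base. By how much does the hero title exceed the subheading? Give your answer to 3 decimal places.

6.554em

Step 1: 1.046 × 1.507 = 1.57632em
Step 5: 1.046 × 1.507⁵ = 8.13014em
Difference: 8.13014 − 1.57632 = 6.55382em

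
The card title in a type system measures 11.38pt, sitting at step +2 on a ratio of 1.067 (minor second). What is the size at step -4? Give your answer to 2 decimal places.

7.71pt

The gap is -4 − (2) = -6 steps, so the factor is 1.067^-6.
11.38 ÷ 1.067⁶ = 11.38 ÷ 1.47566 ≈ 7.712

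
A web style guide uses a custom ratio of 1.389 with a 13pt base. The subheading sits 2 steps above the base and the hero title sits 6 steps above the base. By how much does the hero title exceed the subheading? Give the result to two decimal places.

Step 2: 13.0 × 1.389² = 25.0812pt
Step 6: 13.0 × 1.389⁶ = 93.3591pt
Difference: 93.3591 − 25.0812 = 68.2779pt

68.28pt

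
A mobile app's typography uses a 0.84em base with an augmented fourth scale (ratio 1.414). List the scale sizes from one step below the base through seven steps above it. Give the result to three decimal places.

0.594em, 0.840em, 1.188em, 1.679em, 2.375em, 3.358em, 4.748em, 6.714em, 9.493em

Step -1: 0.84 ÷ 1.414 = 0.594
Step 0: 0.84em
Step 1: 0.84 × 1.414 = 1.188
Step 2: 0.84 × 1.414² = 1.679
Step 3: 0.84 × 1.414³ = 2.375
Step 4: 0.84 × 1.414⁴ = 3.358
Step 5: 0.84 × 1.414⁵ = 4.748
Step 6: 0.84 × 1.414⁶ = 6.714
Step 7: 0.84 × 1.414⁷ = 9.493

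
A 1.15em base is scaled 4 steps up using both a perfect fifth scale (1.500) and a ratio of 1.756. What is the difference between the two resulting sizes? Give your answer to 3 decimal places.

5.113em

Perfect fifth: 1.15 × 1.500⁴ = 5.82187em
At 1.756: 1.15 × 1.756⁴ = 10.93442em
Difference: 10.93442 − 5.82187 = 5.11255em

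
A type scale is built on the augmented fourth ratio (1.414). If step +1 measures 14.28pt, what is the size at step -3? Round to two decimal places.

14.28 ÷ 1.414⁴ = 14.28 ÷ 3.99758 ≈ 3.572

3.57pt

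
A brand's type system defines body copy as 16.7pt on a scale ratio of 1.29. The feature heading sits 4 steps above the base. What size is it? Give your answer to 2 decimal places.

16.7 × 1.29⁴ = 16.7 × 2.76923 ≈ 46.25

46.25pt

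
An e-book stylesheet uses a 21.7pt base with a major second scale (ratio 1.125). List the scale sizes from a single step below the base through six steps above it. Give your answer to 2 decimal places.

19.29pt, 21.70pt, 24.41pt, 27.46pt, 30.90pt, 34.76pt, 39.10pt, 43.99pt

Step -1: 21.7 ÷ 1.125 = 19.29
Step 0: 21.7pt
Step 1: 21.7 × 1.125 = 24.41
Step 2: 21.7 × 1.125² = 27.46
Step 3: 21.7 × 1.125³ = 30.90
Step 4: 21.7 × 1.125⁴ = 34.76
Step 5: 21.7 × 1.125⁵ = 39.10
Step 6: 21.7 × 1.125⁶ = 43.99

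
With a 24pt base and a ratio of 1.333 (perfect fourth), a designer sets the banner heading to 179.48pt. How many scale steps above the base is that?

1.333ⁿ = 179.48 / 24 = 7.4783
n = ln(7.4783) / ln(1.333) = 2.0120 / 0.2874 ≈ 7.00

7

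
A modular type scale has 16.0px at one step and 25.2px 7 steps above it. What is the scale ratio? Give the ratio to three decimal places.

The ratio satisfies 16.0 × r⁷ = 25.2, so r = (25.2 / 16.0)^(1/7).
r = 1.5750^(1/7) ≈ 1.0670

1.067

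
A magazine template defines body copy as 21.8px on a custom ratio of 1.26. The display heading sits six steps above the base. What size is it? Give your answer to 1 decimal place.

87.2px

Each step on a modular scale multiplies by the ratio, so the size n steps from the base is base × ratioⁿ.
21.8 × 1.26⁶ = 21.8 × 4.00150 ≈ 87.23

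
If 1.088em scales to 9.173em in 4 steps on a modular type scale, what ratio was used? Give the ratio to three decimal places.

1.704

r⁴ = 9.173 / 1.088, so r = (9.173/1.088)^(1/4).
r = 8.4311^(1/4) ≈ 1.7040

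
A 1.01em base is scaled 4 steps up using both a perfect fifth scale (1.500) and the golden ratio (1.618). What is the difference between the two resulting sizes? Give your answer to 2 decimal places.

1.81em

Perfect fifth: 1.01 × 1.500⁴ = 5.1131em
Golden ratio: 1.01 × 1.618⁴ = 6.9221em
Difference: 6.9221 − 5.1131 = 1.8090em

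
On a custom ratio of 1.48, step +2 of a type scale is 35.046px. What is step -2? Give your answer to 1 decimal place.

7.3px

Moving from step +2 to step -2 is 4 steps down, so divide by r⁴.
35.046 ÷ 1.48⁴ = 35.046 ÷ 4.79785 ≈ 7.305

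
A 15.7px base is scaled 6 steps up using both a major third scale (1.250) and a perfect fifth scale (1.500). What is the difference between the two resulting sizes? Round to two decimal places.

Major third: 15.7 × 1.250⁶ = 59.8907px
Perfect fifth: 15.7 × 1.500⁶ = 178.8328px
Difference: 178.8328 − 59.8907 = 118.9421px

118.94px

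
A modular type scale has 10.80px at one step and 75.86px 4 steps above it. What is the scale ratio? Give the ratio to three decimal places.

1.628

The ratio satisfies 10.80 × r⁴ = 75.86, so r = (75.86 / 10.80)^(1/4).
r = 7.0241^(1/4) ≈ 1.6280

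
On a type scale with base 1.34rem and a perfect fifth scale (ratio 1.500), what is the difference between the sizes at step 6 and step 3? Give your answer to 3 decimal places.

Step 3: 1.34 × 1.500³ = 4.52250rem
Step 6: 1.34 × 1.500⁶ = 15.26344rem
Difference: 15.26344 − 4.52250 = 10.74094rem

10.741rem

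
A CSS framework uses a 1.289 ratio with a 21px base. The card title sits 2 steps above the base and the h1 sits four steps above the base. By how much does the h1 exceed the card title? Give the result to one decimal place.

23.1px

Step 2: 21.0 × 1.289² = 34.892px
Step 4: 21.0 × 1.289⁴ = 57.974px
Difference: 57.974 − 34.892 = 23.082px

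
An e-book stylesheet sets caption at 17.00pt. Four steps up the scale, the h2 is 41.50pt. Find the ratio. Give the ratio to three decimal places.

1.250

r⁴ = 41.50 / 17.00, so r = (41.50/17.00)^(1/4).
r = 2.4412^(1/4) ≈ 1.2500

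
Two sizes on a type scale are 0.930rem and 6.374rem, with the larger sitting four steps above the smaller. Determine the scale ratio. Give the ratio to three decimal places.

r⁴ = 6.374 / 0.930, so r = (6.374/0.930)^(1/4).
r = 6.8538^(1/4) ≈ 1.6180

1.618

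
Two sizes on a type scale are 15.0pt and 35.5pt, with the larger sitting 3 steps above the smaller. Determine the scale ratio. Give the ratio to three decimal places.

r³ = 35.5 / 15.0, so r = (35.5/15.0)^(1/3).
r = 2.3667^(1/3) ≈ 1.3326

1.333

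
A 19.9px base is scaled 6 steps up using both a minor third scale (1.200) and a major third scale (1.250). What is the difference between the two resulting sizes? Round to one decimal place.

16.5px

Minor third: 19.9 × 1.200⁶ = 59.421px
Major third: 19.9 × 1.250⁶ = 75.912px
Difference: 75.912 − 59.421 = 16.491px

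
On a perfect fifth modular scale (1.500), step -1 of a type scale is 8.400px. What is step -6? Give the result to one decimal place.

Moving from step -1 to step -6 is 5 steps down, so divide by r⁵.
8.400 ÷ 1.500⁵ = 8.400 ÷ 7.59375 ≈ 1.106

1.1px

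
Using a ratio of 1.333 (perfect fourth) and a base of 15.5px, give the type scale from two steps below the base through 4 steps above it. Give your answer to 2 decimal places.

Step -2: 15.5 ÷ 1.333² = 8.72
Step -1: 15.5 ÷ 1.333 = 11.63
Step 0: 15.5px
Step 1: 15.5 × 1.333 = 20.66
Step 2: 15.5 × 1.333² = 27.54
Step 3: 15.5 × 1.333³ = 36.71
Step 4: 15.5 × 1.333⁴ = 48.94

8.72px, 11.63px, 15.50px, 20.66px, 27.54px, 36.71px, 48.94px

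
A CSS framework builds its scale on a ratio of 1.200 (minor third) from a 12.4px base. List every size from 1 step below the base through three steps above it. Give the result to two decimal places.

Step -1: 12.4 ÷ 1.200 = 10.33
Step 0: 12.4px
Step 1: 12.4 × 1.200 = 14.88
Step 2: 12.4 × 1.200² = 17.86
Step 3: 12.4 × 1.200³ = 21.43

10.33px, 12.40px, 14.88px, 17.86px, 21.43px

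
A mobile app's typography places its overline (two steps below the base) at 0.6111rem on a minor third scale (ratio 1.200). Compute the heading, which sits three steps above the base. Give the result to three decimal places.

The gap is 3 − (-2) = 5 steps, so the factor is 1.200^5.
0.6111 × 1.200⁵ = 0.6111 × 2.48832 ≈ 1.521

1.521rem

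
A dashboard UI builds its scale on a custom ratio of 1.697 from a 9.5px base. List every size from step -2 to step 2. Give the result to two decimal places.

3.30px, 5.60px, 9.50px, 16.12px, 27.36px

Step -2: 9.5 ÷ 1.697² = 3.30
Step -1: 9.5 ÷ 1.697 = 5.60
Step 0: 9.5px
Step 1: 9.5 × 1.697 = 16.12
Step 2: 9.5 × 1.697² = 27.36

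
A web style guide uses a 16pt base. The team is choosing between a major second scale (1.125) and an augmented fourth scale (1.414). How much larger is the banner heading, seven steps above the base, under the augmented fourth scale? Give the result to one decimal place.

Major second: 16.0 × 1.125⁷ = 36.491pt
Augmented fourth: 16.0 × 1.414⁷ = 180.828pt
Difference: 180.828 − 36.491 = 144.337pt

144.3pt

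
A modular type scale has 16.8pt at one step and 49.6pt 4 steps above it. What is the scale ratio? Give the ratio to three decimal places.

The ratio satisfies 16.8 × r⁴ = 49.6, so r = (49.6 / 16.8)^(1/4).
r = 2.9524^(1/4) ≈ 1.3108

1.311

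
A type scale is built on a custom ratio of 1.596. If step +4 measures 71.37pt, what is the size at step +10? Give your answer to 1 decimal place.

Moving from step +4 to step +10 is 6 steps up, so multiply by r⁶.
71.37 × 1.596⁶ = 71.37 × 16.52713 ≈ 1179.541

1179.5pt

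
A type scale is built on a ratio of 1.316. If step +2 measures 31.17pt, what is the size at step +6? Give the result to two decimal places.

93.49pt

Moving from step +2 to step +6 is 4 steps up, so multiply by r⁴.
31.17 × 1.316⁴ = 31.17 × 2.99933 ≈ 93.489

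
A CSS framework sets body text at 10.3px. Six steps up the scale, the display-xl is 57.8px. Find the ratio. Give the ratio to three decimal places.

1.333

r⁶ = 57.8 / 10.3, so r = (57.8/10.3)^(1/6).
r = 5.6117^(1/6) ≈ 1.3331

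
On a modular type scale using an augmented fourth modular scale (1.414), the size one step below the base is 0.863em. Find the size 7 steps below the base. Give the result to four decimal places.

0.1080em

Moving from step -1 to step -7 is 6 steps down, so divide by r⁶.
0.863 ÷ 1.414⁶ = 0.863 ÷ 7.99275 ≈ 0.1080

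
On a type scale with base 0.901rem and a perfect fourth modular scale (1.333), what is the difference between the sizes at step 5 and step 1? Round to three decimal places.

2.591rem

Step 1: 0.901 × 1.333 = 1.20103rem
Step 5: 0.901 × 1.333⁵ = 3.79206rem
Difference: 3.79206 − 1.20103 = 2.59103rem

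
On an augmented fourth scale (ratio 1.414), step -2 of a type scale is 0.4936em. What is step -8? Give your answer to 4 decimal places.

0.0618em

The gap is -8 − (-2) = -6 steps, so the factor is 1.414^-6.
0.4936 ÷ 1.414⁶ = 0.4936 ÷ 7.99275 ≈ 0.0618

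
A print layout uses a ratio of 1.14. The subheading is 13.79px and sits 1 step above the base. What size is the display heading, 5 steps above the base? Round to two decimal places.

Moving from step +1 to step +5 is 4 steps up, so multiply by r⁴.
13.79 × 1.14⁴ = 13.79 × 1.68896 ≈ 23.291

23.29px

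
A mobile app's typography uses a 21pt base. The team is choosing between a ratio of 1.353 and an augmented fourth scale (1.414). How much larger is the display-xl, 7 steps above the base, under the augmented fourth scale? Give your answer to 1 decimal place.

63.0pt

At 1.353: 21.0 × 1.353⁷ = 174.303pt
Augmented fourth: 21.0 × 1.414⁷ = 237.337pt
Difference: 237.337 − 174.303 = 63.034pt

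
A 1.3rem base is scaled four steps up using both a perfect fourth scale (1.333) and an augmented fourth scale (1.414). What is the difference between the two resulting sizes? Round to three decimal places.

Perfect fourth: 1.3 × 1.333⁴ = 4.10453rem
Augmented fourth: 1.3 × 1.414⁴ = 5.19686rem
Difference: 5.19686 − 4.10453 = 1.09233rem

1.092rem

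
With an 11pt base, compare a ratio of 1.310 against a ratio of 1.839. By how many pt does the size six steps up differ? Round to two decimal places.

369.89pt

At 1.310: 11.0 × 1.310⁶ = 55.5930pt
At 1.839: 11.0 × 1.839⁶ = 425.4838pt
Difference: 425.4838 − 55.5930 = 369.8908pt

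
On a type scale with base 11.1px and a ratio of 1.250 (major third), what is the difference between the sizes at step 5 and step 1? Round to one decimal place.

Step 1: 11.1 × 1.250 = 13.875px
Step 5: 11.1 × 1.250⁵ = 33.875px
Difference: 33.875 − 13.875 = 20.000px

20.0px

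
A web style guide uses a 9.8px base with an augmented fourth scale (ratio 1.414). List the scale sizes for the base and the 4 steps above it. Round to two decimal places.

Step 0: 9.8px
Step 1: 9.8 × 1.414 = 13.86
Step 2: 9.8 × 1.414² = 19.59
Step 3: 9.8 × 1.414³ = 27.71
Step 4: 9.8 × 1.414⁴ = 39.18

9.80px, 13.86px, 19.59px, 27.71px, 39.18px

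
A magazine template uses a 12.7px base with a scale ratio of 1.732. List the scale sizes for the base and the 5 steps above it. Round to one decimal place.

Step 0: 12.7px
Step 1: 12.7 × 1.732 = 22.0
Step 2: 12.7 × 1.732² = 38.1
Step 3: 12.7 × 1.732³ = 66.0
Step 4: 12.7 × 1.732⁴ = 114.3
Step 5: 12.7 × 1.732⁵ = 197.9

12.7px, 22.0px, 38.1px, 66.0px, 114.3px, 197.9px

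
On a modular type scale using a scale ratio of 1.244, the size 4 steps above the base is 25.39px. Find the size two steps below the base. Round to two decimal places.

25.39 ÷ 1.244⁶ = 25.39 ÷ 3.70614 ≈ 6.851

6.85px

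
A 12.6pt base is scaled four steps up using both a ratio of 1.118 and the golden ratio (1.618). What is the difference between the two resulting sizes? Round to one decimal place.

At 1.118: 12.6 × 1.118⁴ = 19.685pt
Golden ratio: 12.6 × 1.618⁴ = 86.354pt
Difference: 86.354 − 19.685 = 66.669pt

66.7pt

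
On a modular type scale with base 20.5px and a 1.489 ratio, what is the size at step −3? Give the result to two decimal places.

6.21px

Every step multiplies by the scale ratio.
20.5 ÷ 1.489³ = 20.5 ÷ 3.30129 ≈ 6.21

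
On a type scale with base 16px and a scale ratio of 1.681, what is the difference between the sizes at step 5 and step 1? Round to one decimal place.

Step 1: 16.0 × 1.681 = 26.896px
Step 5: 16.0 × 1.681⁵ = 214.763px
Difference: 214.763 − 26.896 = 187.867px

187.9px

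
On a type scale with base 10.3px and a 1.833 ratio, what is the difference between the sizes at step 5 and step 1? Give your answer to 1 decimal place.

Step 1: 10.3 × 1.833 = 18.880px
Step 5: 10.3 × 1.833⁵ = 213.132px
Difference: 213.132 − 18.880 = 194.252px

194.3px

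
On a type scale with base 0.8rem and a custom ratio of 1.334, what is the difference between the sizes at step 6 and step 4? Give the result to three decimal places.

1.975rem

Step 4: 0.8 × 1.334⁴ = 2.53346rem
Step 6: 0.8 × 1.334⁶ = 4.50843rem
Difference: 4.50843 − 2.53346 = 1.97497rem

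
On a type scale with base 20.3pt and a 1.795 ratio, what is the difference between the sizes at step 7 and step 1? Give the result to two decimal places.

1182.40pt

Step 1: 20.3 × 1.795 = 36.4385pt
Step 7: 20.3 × 1.795⁷ = 1218.8414pt
Difference: 1218.8414 − 36.4385 = 1182.4029pt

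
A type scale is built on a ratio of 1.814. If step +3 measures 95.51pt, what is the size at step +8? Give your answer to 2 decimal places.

1876.01pt

95.51 × 1.814⁵ = 95.51 × 19.64203 ≈ 1876.010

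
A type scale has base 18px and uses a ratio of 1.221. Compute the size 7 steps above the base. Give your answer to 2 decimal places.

Each step on a modular scale multiplies by the ratio, so the size n steps from the base is base × ratioⁿ.
18.0 × 1.221⁷ = 18.0 × 4.04585 ≈ 72.83

72.83px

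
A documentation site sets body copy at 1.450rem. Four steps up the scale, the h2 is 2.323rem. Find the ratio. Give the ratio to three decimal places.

1.125

The ratio satisfies 1.450 × r⁴ = 2.323, so r = (2.323 / 1.450)^(1/4).
r = 1.6021^(1/4) ≈ 1.1250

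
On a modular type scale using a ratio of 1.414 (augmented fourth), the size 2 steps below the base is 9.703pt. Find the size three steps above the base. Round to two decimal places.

The gap is 3 − (-2) = 5 steps, so the factor is 1.414^5.
9.703 × 1.414⁵ = 9.703 × 5.65258 ≈ 54.847

54.85pt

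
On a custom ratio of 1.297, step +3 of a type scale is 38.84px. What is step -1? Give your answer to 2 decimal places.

13.73px

38.84 ÷ 1.297⁴ = 38.84 ÷ 2.82983 ≈ 13.725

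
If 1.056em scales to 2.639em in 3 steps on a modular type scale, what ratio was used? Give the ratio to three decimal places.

The ratio satisfies 1.056 × r³ = 2.639, so r = (2.639 / 1.056)^(1/3).
r = 2.4991^(1/3) ≈ 1.3570

1.357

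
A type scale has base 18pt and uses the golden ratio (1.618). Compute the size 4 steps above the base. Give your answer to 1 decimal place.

A modular type scale is a geometric sequence: sizeₙ = base × rⁿ.
18.0 × 1.618⁴ = 18.0 × 6.85353 ≈ 123.36

123.4pt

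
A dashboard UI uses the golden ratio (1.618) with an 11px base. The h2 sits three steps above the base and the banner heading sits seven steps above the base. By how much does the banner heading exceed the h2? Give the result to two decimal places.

272.74px

Step 3: 11.0 × 1.618³ = 46.5938px
Step 7: 11.0 × 1.618⁷ = 319.3319px
Difference: 319.3319 − 46.5938 = 272.7381px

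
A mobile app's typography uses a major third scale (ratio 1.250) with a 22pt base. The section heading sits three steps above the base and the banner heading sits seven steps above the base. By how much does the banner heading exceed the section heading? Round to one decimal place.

Step 3: 22.0 × 1.250³ = 42.969pt
Step 7: 22.0 × 1.250⁷ = 104.904pt
Difference: 104.904 − 42.969 = 61.935pt

61.9pt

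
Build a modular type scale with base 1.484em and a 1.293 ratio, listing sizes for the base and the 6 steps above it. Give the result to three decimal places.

1.484em, 1.919em, 2.481em, 3.208em, 4.148em, 5.363em, 6.935em

Step 0: 1.484em
Step 1: 1.484 × 1.293 = 1.919
Step 2: 1.484 × 1.293² = 2.481
Step 3: 1.484 × 1.293³ = 3.208
Step 4: 1.484 × 1.293⁴ = 4.148
Step 5: 1.484 × 1.293⁵ = 5.363
Step 6: 1.484 × 1.293⁶ = 6.935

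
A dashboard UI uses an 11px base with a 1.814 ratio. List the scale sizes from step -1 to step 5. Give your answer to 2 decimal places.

6.06px, 11.00px, 19.95px, 36.20px, 65.66px, 119.11px, 216.06px

Step -1: 11.0 ÷ 1.814 = 6.06
Step 0: 11px
Step 1: 11.0 × 1.814 = 19.95
Step 2: 11.0 × 1.814² = 36.20
Step 3: 11.0 × 1.814³ = 65.66
Step 4: 11.0 × 1.814⁴ = 119.11
Step 5: 11.0 × 1.814⁵ = 216.06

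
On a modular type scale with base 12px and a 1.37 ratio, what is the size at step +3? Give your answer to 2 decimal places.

Every step multiplies by the scale ratio.
12.0 × 1.37³ = 12.0 × 2.57135 ≈ 30.86

30.86px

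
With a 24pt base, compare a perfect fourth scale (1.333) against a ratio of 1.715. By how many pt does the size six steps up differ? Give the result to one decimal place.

476.0pt

Perfect fourth: 24.0 × 1.333⁶ = 134.646pt
At 1.715: 24.0 × 1.715⁶ = 610.655pt
Difference: 610.655 − 134.646 = 476.009pt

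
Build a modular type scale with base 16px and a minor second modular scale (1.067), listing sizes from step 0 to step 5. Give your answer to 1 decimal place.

16.0px, 17.1px, 18.2px, 19.4px, 20.7px, 22.1px

Step 0: 16px
Step 1: 16.0 × 1.067 = 17.1
Step 2: 16.0 × 1.067² = 18.2
Step 3: 16.0 × 1.067³ = 19.4
Step 4: 16.0 × 1.067⁴ = 20.7
Step 5: 16.0 × 1.067⁵ = 22.1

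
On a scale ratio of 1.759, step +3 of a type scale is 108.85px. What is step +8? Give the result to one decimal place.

1833.0px

The gap is 8 − (3) = 5 steps, so the factor is 1.759^5.
108.85 × 1.759⁵ = 108.85 × 16.83950 ≈ 1832.980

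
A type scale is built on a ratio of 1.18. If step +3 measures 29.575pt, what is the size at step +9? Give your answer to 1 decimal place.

79.8pt

The gap is 9 − (3) = 6 steps, so the factor is 1.18^6.
29.575 × 1.18⁶ = 29.575 × 2.69955 ≈ 79.839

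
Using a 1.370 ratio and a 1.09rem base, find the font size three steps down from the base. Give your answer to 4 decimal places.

Every step multiplies by the scale ratio.
1.09 ÷ 1.370³ = 1.09 ÷ 2.57135 ≈ 0.4239

0.4239rem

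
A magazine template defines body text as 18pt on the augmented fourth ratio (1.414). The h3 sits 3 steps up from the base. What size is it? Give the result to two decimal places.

50.89pt

Every step multiplies by the scale ratio.
18.0 × 1.414³ = 18.0 × 2.82715 ≈ 50.89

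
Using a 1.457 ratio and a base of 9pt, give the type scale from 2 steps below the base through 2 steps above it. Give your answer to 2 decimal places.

Step -2: 9.0 ÷ 1.457² = 4.24
Step -1: 9.0 ÷ 1.457 = 6.18
Step 0: 9pt
Step 1: 9.0 × 1.457 = 13.11
Step 2: 9.0 × 1.457² = 19.11

4.24pt, 6.18pt, 9.00pt, 13.11pt, 19.11pt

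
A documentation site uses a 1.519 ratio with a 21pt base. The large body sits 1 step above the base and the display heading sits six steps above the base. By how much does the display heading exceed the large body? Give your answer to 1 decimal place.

226.1pt

Step 1: 21.0 × 1.519 = 31.899pt
Step 6: 21.0 × 1.519⁶ = 257.968pt
Difference: 257.968 − 31.899 = 226.069pt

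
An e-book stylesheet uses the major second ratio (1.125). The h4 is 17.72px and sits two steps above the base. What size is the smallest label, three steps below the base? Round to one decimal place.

9.8px

17.72 ÷ 1.125⁵ = 17.72 ÷ 1.80203 ≈ 9.833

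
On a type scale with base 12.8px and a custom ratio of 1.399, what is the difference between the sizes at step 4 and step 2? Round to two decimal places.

23.98px

Step 2: 12.8 × 1.399² = 25.0522px
Step 4: 12.8 × 1.399⁴ = 49.0321px
Difference: 49.0321 − 25.0522 = 23.9799px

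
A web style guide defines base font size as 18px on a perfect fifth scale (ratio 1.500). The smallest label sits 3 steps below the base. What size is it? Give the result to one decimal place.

5.3px

18.0 ÷ 1.500³ = 18.0 ÷ 3.37500 ≈ 5.33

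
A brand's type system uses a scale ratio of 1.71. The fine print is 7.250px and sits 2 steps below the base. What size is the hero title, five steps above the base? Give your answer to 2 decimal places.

309.96px

Moving from step -2 to step +5 is 7 steps up, so multiply by r⁷.
7.250 × 1.71⁷ = 7.250 × 42.75361 ≈ 309.964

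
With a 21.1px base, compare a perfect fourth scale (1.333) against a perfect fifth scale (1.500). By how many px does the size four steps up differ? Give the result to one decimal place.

Perfect fourth: 21.1 × 1.333⁴ = 66.620px
Perfect fifth: 21.1 × 1.500⁴ = 106.819px
Difference: 106.819 − 66.620 = 40.199px

40.2px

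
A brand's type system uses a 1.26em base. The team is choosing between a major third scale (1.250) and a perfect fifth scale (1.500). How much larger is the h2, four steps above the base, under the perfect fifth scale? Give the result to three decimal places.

Major third: 1.26 × 1.250⁴ = 3.07617em
Perfect fifth: 1.26 × 1.500⁴ = 6.37875em
Difference: 6.37875 − 3.07617 = 3.30258em

3.303em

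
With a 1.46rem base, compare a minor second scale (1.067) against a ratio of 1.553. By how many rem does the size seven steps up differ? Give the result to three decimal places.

29.510rem

Minor second: 1.46 × 1.067⁷ = 2.29881rem
At 1.553: 1.46 × 1.553⁷ = 31.80922rem
Difference: 31.80922 − 2.29881 = 29.51041rem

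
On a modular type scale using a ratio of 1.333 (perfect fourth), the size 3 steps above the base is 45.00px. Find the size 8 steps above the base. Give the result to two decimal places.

Moving from step +3 to step +8 is 5 steps up, so multiply by r⁵.
45.00 × 1.333⁵ = 45.00 × 4.20873 ≈ 189.393

189.39px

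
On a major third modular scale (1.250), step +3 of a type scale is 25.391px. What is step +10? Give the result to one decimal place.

25.391 × 1.250⁷ = 25.391 × 4.76837 ≈ 121.074

121.1px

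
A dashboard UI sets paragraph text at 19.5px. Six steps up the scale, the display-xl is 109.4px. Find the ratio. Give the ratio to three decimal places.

r⁶ = 109.4 / 19.5, so r = (109.4/19.5)^(1/6).
r = 5.6103^(1/6) ≈ 1.3330

1.333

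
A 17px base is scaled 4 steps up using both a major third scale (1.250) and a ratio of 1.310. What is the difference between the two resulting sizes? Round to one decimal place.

8.6px

Major third: 17.0 × 1.250⁴ = 41.504px
At 1.310: 17.0 × 1.310⁴ = 50.065px
Difference: 50.065 − 41.504 = 8.561px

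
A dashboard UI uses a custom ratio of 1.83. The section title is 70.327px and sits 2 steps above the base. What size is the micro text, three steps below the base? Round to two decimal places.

70.327 ÷ 1.83⁵ = 70.327 ÷ 20.52369 ≈ 3.427

3.43px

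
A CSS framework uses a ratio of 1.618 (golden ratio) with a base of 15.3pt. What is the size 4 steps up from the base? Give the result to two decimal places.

104.86pt

Each step on a modular scale multiplies by the ratio, so the size n steps from the base is base × ratioⁿ.
15.3 × 1.618⁴ = 15.3 × 6.85353 ≈ 104.86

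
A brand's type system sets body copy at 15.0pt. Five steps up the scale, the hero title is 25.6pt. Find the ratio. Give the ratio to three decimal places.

1.113

The ratio satisfies 15.0 × r⁵ = 25.6, so r = (25.6 / 15.0)^(1/5).
r = 1.7067^(1/5) ≈ 1.1128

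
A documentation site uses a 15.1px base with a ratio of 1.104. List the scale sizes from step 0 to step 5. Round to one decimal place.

15.1px, 16.7px, 18.4px, 20.3px, 22.4px, 24.8px

Step 0: 15.1px
Step 1: 15.1 × 1.104 = 16.7
Step 2: 15.1 × 1.104² = 18.4
Step 3: 15.1 × 1.104³ = 20.3
Step 4: 15.1 × 1.104⁴ = 22.4
Step 5: 15.1 × 1.104⁵ = 24.8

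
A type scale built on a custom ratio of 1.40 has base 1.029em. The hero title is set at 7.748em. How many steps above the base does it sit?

6

1.40ⁿ = 7.748 / 1.029 = 7.5296
n = ln(7.5296) / ln(1.40) = 2.0188 / 0.3365 ≈ 6.00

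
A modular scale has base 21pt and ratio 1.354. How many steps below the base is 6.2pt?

4

1.354ⁿ = 21 / 6.2 = 3.3871
n = ln(3.3871) / ln(1.354) = 1.2200 / 0.3031 ≈ 4.03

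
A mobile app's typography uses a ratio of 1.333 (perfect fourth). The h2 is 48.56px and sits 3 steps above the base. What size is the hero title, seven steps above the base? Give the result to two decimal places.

48.56 × 1.333⁴ = 48.56 × 3.15733 ≈ 153.320

153.32px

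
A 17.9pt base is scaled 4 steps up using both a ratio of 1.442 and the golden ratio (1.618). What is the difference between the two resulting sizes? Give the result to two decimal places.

At 1.442: 17.9 × 1.442⁴ = 77.3952pt
Golden ratio: 17.9 × 1.618⁴ = 122.6781pt
Difference: 122.6781 − 77.3952 = 45.2829pt

45.28pt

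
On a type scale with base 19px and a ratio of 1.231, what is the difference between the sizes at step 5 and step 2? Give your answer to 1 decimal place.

24.9px

Step 2: 19.0 × 1.231² = 28.792px
Step 5: 19.0 × 1.231⁵ = 53.709px
Difference: 53.709 − 28.792 = 24.917px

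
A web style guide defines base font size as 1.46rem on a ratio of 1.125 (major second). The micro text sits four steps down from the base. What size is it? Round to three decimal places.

0.911rem

Every step multiplies by the scale ratio.
1.46 ÷ 1.125⁴ = 1.46 ÷ 1.60181 ≈ 0.911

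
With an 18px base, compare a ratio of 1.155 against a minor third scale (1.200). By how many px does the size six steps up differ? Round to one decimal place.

11.0px

At 1.155: 18.0 × 1.155⁶ = 42.733px
Minor third: 18.0 × 1.200⁶ = 53.748px
Difference: 53.748 − 42.733 = 11.015px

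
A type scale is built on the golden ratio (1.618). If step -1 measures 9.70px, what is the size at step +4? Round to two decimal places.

9.70 × 1.618⁵ = 9.70 × 11.08901 ≈ 107.563

107.56px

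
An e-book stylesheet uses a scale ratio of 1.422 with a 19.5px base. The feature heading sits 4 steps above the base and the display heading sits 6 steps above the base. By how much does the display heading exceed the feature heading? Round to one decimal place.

Step 4: 19.5 × 1.422⁴ = 79.732px
Step 6: 19.5 × 1.422⁶ = 161.225px
Difference: 161.225 − 79.732 = 81.493px

81.5px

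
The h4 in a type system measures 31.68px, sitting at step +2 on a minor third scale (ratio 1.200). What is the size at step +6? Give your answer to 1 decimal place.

The gap is 6 − (2) = 4 steps, so the factor is 1.200^4.
31.68 × 1.200⁴ = 31.68 × 2.07360 ≈ 65.692

65.7px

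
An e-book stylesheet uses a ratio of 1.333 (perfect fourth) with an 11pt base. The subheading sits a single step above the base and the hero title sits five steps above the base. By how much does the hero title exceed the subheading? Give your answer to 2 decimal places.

31.63pt

Step 1: 11.0 × 1.333 = 14.6630pt
Step 5: 11.0 × 1.333⁵ = 46.2960pt
Difference: 46.2960 − 14.6630 = 31.6330pt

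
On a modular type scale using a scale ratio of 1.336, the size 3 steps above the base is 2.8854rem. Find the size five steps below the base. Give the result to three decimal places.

0.284rem

Moving from step +3 to step -5 is 8 steps down, so divide by r⁸.
2.8854 ÷ 1.336⁸ = 2.8854 ÷ 10.14966 ≈ 0.284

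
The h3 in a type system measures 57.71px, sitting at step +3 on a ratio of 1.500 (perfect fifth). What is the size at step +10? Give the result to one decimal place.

986.0px

57.71 × 1.500⁷ = 57.71 × 17.08594 ≈ 986.029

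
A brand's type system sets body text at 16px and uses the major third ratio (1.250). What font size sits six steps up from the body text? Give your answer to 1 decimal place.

61.0px

A modular type scale is a geometric sequence: sizeₙ = base × rⁿ.
16.0 × 1.250⁶ = 16.0 × 3.81470 ≈ 61.04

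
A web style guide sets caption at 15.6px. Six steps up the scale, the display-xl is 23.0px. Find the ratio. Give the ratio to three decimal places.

1.067

r⁶ = 23.0 / 15.6, so r = (23.0/15.6)^(1/6).
r = 1.4744^(1/6) ≈ 1.0668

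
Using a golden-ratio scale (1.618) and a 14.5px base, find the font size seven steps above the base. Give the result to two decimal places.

14.5 × 1.618⁷ = 14.5 × 29.03017 ≈ 420.94

420.94px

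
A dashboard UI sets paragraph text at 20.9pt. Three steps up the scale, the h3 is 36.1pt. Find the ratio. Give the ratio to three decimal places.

1.200

r³ = 36.1 / 20.9, so r = (36.1/20.9)^(1/3).
r = 1.7273^(1/3) ≈ 1.1998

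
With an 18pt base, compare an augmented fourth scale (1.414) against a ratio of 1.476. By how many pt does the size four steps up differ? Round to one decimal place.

13.5pt

Augmented fourth: 18.0 × 1.414⁴ = 71.957pt
At 1.476: 18.0 × 1.476⁴ = 85.431pt
Difference: 85.431 − 71.957 = 13.474pt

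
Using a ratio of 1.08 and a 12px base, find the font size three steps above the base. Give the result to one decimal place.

Each step on a modular scale multiplies by the ratio, so the size n steps from the base is base × ratioⁿ.
12.0 × 1.08³ = 12.0 × 1.25971 ≈ 15.12

15.1px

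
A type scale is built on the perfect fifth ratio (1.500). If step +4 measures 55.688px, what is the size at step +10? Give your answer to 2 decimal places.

55.688 × 1.500⁶ = 55.688 × 11.39062 ≈ 634.321

634.32px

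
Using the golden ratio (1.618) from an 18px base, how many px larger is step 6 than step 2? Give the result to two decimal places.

Step 2: 18.0 × 1.618² = 47.1226px
Step 6: 18.0 × 1.618⁶ = 322.9562px
Difference: 322.9562 − 47.1226 = 275.8336px

275.83px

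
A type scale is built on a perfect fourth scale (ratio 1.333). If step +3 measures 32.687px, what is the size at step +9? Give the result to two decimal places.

The gap is 9 − (3) = 6 steps, so the factor is 1.333^6.
32.687 × 1.333⁶ = 32.687 × 5.61023 ≈ 183.382

183.38px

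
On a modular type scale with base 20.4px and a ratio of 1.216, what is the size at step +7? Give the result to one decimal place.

20.4 × 1.216⁷ = 20.4 × 3.93129 ≈ 80.20

80.2px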